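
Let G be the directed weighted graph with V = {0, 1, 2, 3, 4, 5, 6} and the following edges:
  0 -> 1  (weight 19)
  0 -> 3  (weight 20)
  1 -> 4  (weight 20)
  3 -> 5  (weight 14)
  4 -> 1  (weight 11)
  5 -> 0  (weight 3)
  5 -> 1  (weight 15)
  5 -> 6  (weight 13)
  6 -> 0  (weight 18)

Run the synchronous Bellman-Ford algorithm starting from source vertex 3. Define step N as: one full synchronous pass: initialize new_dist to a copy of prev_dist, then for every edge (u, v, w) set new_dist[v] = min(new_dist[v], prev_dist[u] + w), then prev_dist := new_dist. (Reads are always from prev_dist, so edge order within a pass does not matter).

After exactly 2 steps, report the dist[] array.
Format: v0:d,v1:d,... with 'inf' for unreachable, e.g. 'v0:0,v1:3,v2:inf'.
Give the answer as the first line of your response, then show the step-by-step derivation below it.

v0:17,v1:29,v2:inf,v3:0,v4:inf,v5:14,v6:27

step 1: dist = v0:inf,v1:inf,v2:inf,v3:0,v4:inf,v5:14,v6:inf
step 2: dist = v0:17,v1:29,v2:inf,v3:0,v4:inf,v5:14,v6:27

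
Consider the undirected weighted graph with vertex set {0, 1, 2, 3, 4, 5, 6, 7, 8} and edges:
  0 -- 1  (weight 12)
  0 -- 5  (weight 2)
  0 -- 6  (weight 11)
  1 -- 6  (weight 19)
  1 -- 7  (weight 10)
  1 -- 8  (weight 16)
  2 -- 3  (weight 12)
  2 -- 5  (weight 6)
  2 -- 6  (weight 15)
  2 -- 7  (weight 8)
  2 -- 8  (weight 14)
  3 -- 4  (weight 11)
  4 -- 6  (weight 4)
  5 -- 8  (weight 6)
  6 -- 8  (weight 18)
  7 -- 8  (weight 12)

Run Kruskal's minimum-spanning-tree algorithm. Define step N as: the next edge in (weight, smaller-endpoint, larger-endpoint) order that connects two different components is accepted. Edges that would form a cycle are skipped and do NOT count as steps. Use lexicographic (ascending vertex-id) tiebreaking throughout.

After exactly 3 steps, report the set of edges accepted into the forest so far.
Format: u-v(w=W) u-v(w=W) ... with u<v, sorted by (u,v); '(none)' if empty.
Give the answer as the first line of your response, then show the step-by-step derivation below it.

0-5(w=2) 2-5(w=6) 4-6(w=4)

step 1: add edge 0-5 (w=2); MST = {0-5(w=2)}
step 2: add edge 4-6 (w=4); MST = {0-5(w=2) 4-6(w=4)}
step 3: add edge 2-5 (w=6); MST = {0-5(w=2) 2-5(w=6) 4-6(w=4)}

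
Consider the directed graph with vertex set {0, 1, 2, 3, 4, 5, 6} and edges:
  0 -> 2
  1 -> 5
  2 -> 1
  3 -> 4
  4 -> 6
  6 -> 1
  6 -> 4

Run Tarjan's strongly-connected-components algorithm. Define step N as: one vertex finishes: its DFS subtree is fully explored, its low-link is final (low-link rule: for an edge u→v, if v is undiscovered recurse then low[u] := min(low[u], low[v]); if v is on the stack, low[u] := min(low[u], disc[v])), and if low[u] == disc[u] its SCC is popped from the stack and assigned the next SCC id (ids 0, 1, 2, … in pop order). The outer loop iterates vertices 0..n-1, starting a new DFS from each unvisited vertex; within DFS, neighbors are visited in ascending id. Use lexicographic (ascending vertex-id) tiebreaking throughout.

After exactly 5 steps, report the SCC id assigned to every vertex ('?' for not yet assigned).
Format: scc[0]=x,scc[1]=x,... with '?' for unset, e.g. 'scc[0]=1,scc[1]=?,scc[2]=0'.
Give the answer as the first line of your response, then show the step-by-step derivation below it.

scc[0]=3,scc[1]=1,scc[2]=2,scc[3]=?,scc[4]=?,scc[5]=0,scc[6]=?

step 1: low=(low[0]=0,low[1]=2,low[2]=1,low[3]=?,low[4]=?,low[5]=3,low[6]=?); scc=(scc[0]=?,scc[1]=?,scc[2]=?,scc[3]=?,scc[4]=?,scc[5]=0,scc[6]=?)
step 2: low=(low[0]=0,low[1]=2,low[2]=1,low[3]=?,low[4]=?,low[5]=3,low[6]=?); scc=(scc[0]=?,scc[1]=1,scc[2]=?,scc[3]=?,scc[4]=?,scc[5]=0,scc[6]=?)
step 3: low=(low[0]=0,low[1]=2,low[2]=1,low[3]=?,low[4]=?,low[5]=3,low[6]=?); scc=(scc[0]=?,scc[1]=1,scc[2]=2,scc[3]=?,scc[4]=?,scc[5]=0,scc[6]=?)
step 4: low=(low[0]=0,low[1]=2,low[2]=1,low[3]=?,low[4]=?,low[5]=3,low[6]=?); scc=(scc[0]=3,scc[1]=1,scc[2]=2,scc[3]=?,scc[4]=?,scc[5]=0,scc[6]=?)
step 5: low=(low[0]=0,low[1]=2,low[2]=1,low[3]=4,low[4]=5,low[5]=3,low[6]=5); scc=(scc[0]=3,scc[1]=1,scc[2]=2,scc[3]=?,scc[4]=?,scc[5]=0,scc[6]=?)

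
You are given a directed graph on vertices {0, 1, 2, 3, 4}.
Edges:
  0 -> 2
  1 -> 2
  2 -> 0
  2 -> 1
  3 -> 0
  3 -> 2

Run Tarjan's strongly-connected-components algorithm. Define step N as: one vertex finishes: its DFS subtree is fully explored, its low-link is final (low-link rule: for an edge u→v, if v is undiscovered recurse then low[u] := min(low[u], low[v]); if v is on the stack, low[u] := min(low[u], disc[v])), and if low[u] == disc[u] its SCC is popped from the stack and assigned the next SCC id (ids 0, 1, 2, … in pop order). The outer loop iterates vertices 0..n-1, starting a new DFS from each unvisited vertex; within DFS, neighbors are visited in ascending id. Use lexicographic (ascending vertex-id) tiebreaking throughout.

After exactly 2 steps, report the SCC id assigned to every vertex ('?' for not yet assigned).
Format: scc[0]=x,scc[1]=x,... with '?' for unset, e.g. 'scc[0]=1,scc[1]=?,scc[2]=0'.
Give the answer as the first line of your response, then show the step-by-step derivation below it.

scc[0]=?,scc[1]=?,scc[2]=?,scc[3]=?,scc[4]=?

step 1: low=(low[0]=0,low[1]=1,low[2]=0,low[3]=?,low[4]=?); scc=(scc[0]=?,scc[1]=?,scc[2]=?,scc[3]=?,scc[4]=?)
step 2: low=(low[0]=0,low[1]=1,low[2]=0,low[3]=?,low[4]=?); scc=(scc[0]=?,scc[1]=?,scc[2]=?,scc[3]=?,scc[4]=?)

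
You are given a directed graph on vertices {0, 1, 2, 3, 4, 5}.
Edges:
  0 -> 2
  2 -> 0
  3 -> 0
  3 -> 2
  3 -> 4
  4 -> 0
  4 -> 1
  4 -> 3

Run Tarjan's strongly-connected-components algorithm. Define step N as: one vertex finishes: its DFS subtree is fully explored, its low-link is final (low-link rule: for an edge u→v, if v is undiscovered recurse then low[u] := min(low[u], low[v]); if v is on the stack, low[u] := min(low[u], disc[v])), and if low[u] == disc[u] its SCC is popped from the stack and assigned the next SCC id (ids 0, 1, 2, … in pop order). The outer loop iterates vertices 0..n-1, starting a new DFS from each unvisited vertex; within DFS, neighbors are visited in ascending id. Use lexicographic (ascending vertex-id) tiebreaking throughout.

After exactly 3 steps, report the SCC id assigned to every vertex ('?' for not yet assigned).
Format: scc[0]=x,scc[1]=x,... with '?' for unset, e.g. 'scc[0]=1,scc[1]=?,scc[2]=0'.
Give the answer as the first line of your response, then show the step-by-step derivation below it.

scc[0]=0,scc[1]=1,scc[2]=0,scc[3]=?,scc[4]=?,scc[5]=?

step 1: low=(low[0]=0,low[1]=?,low[2]=0,low[3]=?,low[4]=?,low[5]=?); scc=(scc[0]=?,scc[1]=?,scc[2]=?,scc[3]=?,scc[4]=?,scc[5]=?)
step 2: low=(low[0]=0,low[1]=?,low[2]=0,low[3]=?,low[4]=?,low[5]=?); scc=(scc[0]=0,scc[1]=?,scc[2]=0,scc[3]=?,scc[4]=?,scc[5]=?)
step 3: low=(low[0]=0,low[1]=2,low[2]=0,low[3]=?,low[4]=?,low[5]=?); scc=(scc[0]=0,scc[1]=1,scc[2]=0,scc[3]=?,scc[4]=?,scc[5]=?)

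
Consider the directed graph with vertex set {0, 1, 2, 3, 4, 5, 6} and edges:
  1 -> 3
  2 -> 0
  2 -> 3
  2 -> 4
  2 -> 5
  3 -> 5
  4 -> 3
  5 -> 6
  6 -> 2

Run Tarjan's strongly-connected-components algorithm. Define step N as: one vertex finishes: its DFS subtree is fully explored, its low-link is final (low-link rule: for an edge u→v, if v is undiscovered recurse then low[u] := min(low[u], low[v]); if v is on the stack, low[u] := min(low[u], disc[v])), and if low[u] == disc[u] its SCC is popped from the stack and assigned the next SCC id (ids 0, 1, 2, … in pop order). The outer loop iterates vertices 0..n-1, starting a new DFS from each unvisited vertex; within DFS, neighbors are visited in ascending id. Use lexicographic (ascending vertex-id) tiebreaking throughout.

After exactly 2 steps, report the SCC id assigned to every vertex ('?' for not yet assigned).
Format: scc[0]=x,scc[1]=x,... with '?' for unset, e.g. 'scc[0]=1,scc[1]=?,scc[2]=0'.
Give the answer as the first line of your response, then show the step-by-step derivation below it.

scc[0]=0,scc[1]=?,scc[2]=?,scc[3]=?,scc[4]=?,scc[5]=?,scc[6]=?

step 1: low=(low[0]=0,low[1]=?,low[2]=?,low[3]=?,low[4]=?,low[5]=?,low[6]=?); scc=(scc[0]=0,scc[1]=?,scc[2]=?,scc[3]=?,scc[4]=?,scc[5]=?,scc[6]=?)
step 2: low=(low[0]=0,low[1]=1,low[2]=2,low[3]=2,low[4]=2,low[5]=3,low[6]=4); scc=(scc[0]=0,scc[1]=?,scc[2]=?,scc[3]=?,scc[4]=?,scc[5]=?,scc[6]=?)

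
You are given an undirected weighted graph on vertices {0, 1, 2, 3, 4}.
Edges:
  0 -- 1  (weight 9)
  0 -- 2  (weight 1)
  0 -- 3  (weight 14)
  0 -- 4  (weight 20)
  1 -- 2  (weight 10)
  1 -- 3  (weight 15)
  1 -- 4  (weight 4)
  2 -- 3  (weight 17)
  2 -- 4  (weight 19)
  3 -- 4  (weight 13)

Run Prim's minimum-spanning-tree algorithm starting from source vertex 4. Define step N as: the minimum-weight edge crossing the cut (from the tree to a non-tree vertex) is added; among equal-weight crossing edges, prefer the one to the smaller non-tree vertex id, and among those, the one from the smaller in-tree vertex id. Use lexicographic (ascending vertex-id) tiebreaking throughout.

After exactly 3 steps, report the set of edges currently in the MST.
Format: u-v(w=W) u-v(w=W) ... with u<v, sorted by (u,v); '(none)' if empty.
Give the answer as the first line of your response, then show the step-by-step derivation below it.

0-1(w=9) 0-2(w=1) 1-4(w=4)

step 1: add edge 1-4 (w=4); MST = {1-4(w=4)}
step 2: add edge 0-1 (w=9); MST = {0-1(w=9) 1-4(w=4)}
step 3: add edge 0-2 (w=1); MST = {0-1(w=9) 0-2(w=1) 1-4(w=4)}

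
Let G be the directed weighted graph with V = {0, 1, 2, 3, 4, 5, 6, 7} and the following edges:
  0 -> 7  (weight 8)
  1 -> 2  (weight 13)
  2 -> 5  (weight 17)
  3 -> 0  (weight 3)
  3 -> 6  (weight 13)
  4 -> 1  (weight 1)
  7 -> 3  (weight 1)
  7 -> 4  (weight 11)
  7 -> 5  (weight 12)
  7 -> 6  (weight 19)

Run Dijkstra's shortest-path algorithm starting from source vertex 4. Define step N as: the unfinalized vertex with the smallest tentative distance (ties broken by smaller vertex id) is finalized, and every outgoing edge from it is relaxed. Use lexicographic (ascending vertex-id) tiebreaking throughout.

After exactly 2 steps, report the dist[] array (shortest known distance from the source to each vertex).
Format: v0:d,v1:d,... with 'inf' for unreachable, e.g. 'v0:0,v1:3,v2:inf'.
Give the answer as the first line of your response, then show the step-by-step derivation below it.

v0:inf,v1:1,v2:14,v3:inf,v4:0,v5:inf,v6:inf,v7:inf

step 1: dist = v0:inf,v1:1,v2:inf,v3:inf,v4:0,v5:inf,v6:inf,v7:inf
step 2: dist = v0:inf,v1:1,v2:14,v3:inf,v4:0,v5:inf,v6:inf,v7:inf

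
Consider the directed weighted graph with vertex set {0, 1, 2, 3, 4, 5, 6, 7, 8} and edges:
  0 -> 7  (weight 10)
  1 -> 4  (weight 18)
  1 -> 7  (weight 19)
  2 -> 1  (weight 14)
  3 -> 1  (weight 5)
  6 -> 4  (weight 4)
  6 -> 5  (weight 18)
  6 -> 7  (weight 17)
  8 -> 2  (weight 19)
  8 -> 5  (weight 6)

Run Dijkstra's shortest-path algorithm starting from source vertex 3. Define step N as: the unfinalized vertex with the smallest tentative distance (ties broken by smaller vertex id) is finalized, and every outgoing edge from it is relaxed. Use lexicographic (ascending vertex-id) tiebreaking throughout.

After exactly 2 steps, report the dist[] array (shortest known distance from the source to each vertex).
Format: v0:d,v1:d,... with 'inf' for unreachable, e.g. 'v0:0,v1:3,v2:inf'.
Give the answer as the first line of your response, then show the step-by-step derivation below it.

v0:inf,v1:5,v2:inf,v3:0,v4:23,v5:inf,v6:inf,v7:24,v8:inf

step 1: dist = v0:inf,v1:5,v2:inf,v3:0,v4:inf,v5:inf,v6:inf,v7:inf,v8:inf
step 2: dist = v0:inf,v1:5,v2:inf,v3:0,v4:23,v5:inf,v6:inf,v7:24,v8:inf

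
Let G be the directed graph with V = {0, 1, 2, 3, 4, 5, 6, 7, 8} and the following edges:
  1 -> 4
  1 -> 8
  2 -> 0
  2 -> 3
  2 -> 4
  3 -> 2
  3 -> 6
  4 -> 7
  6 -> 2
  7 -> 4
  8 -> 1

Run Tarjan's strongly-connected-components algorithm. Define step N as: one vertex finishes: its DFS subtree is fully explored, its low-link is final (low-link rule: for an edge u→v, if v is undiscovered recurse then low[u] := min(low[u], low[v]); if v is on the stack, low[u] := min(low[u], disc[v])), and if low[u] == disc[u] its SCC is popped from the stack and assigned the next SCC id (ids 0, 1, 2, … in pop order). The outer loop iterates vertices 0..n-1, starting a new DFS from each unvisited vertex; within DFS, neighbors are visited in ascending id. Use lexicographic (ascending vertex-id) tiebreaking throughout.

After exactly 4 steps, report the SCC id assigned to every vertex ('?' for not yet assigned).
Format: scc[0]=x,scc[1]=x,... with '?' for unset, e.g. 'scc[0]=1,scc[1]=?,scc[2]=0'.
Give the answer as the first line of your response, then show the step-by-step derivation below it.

scc[0]=0,scc[1]=?,scc[2]=?,scc[3]=?,scc[4]=1,scc[5]=?,scc[6]=?,scc[7]=1,scc[8]=?

step 1: low=(low[0]=0,low[1]=?,low[2]=?,low[3]=?,low[4]=?,low[5]=?,low[6]=?,low[7]=?,low[8]=?); scc=(scc[0]=0,scc[1]=?,scc[2]=?,scc[3]=?,scc[4]=?,scc[5]=?,scc[6]=?,scc[7]=?,scc[8]=?)
step 2: low=(low[0]=0,low[1]=1,low[2]=?,low[3]=?,low[4]=2,low[5]=?,low[6]=?,low[7]=2,low[8]=?); scc=(scc[0]=0,scc[1]=?,scc[2]=?,scc[3]=?,scc[4]=?,scc[5]=?,scc[6]=?,scc[7]=?,scc[8]=?)
step 3: low=(low[0]=0,low[1]=1,low[2]=?,low[3]=?,low[4]=2,low[5]=?,low[6]=?,low[7]=2,low[8]=?); scc=(scc[0]=0,scc[1]=?,scc[2]=?,scc[3]=?,scc[4]=1,scc[5]=?,scc[6]=?,scc[7]=1,scc[8]=?)
step 4: low=(low[0]=0,low[1]=1,low[2]=?,low[3]=?,low[4]=2,low[5]=?,low[6]=?,low[7]=2,low[8]=1); scc=(scc[0]=0,scc[1]=?,scc[2]=?,scc[3]=?,scc[4]=1,scc[5]=?,scc[6]=?,scc[7]=1,scc[8]=?)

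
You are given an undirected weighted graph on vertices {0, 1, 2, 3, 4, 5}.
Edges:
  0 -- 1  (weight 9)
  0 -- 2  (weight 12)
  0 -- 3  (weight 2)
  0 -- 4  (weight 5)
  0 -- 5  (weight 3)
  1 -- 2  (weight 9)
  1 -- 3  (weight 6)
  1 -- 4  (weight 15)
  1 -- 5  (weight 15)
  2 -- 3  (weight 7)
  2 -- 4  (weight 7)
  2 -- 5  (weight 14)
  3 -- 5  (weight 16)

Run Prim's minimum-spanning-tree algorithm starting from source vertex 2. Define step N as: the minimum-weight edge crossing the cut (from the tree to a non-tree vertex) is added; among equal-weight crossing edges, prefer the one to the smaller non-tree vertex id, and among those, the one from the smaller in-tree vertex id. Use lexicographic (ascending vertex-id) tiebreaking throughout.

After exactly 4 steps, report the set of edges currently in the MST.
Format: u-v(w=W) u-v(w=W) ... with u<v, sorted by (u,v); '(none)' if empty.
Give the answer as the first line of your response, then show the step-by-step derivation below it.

0-3(w=2) 0-4(w=5) 0-5(w=3) 2-3(w=7)

step 1: add edge 2-3 (w=7); MST = {2-3(w=7)}
step 2: add edge 0-3 (w=2); MST = {0-3(w=2) 2-3(w=7)}
step 3: add edge 0-5 (w=3); MST = {0-3(w=2) 0-5(w=3) 2-3(w=7)}
step 4: add edge 0-4 (w=5); MST = {0-3(w=2) 0-4(w=5) 0-5(w=3) 2-3(w=7)}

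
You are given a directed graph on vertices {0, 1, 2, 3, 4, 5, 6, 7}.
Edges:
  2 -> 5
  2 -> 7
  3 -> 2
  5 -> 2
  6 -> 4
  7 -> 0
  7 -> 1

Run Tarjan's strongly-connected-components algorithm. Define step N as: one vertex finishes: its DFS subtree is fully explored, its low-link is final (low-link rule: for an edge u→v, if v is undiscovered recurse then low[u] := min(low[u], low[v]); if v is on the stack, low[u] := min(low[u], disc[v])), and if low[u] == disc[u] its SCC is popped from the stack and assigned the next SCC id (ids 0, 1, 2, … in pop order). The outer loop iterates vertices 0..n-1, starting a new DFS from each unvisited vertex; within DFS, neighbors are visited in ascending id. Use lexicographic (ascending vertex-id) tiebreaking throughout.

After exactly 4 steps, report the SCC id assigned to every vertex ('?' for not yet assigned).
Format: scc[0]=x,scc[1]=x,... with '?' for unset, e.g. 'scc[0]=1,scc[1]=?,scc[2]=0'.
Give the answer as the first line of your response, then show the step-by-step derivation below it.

scc[0]=0,scc[1]=1,scc[2]=?,scc[3]=?,scc[4]=?,scc[5]=?,scc[6]=?,scc[7]=2

step 1: low=(low[0]=0,low[1]=?,low[2]=?,low[3]=?,low[4]=?,low[5]=?,low[6]=?,low[7]=?); scc=(scc[0]=0,scc[1]=?,scc[2]=?,scc[3]=?,scc[4]=?,scc[5]=?,scc[6]=?,scc[7]=?)
step 2: low=(low[0]=0,low[1]=1,low[2]=?,low[3]=?,low[4]=?,low[5]=?,low[6]=?,low[7]=?); scc=(scc[0]=0,scc[1]=1,scc[2]=?,scc[3]=?,scc[4]=?,scc[5]=?,scc[6]=?,scc[7]=?)
step 3: low=(low[0]=0,low[1]=1,low[2]=2,low[3]=?,low[4]=?,low[5]=2,low[6]=?,low[7]=?); scc=(scc[0]=0,scc[1]=1,scc[2]=?,scc[3]=?,scc[4]=?,scc[5]=?,scc[6]=?,scc[7]=?)
step 4: low=(low[0]=0,low[1]=1,low[2]=2,low[3]=?,low[4]=?,low[5]=2,low[6]=?,low[7]=4); scc=(scc[0]=0,scc[1]=1,scc[2]=?,scc[3]=?,scc[4]=?,scc[5]=?,scc[6]=?,scc[7]=2)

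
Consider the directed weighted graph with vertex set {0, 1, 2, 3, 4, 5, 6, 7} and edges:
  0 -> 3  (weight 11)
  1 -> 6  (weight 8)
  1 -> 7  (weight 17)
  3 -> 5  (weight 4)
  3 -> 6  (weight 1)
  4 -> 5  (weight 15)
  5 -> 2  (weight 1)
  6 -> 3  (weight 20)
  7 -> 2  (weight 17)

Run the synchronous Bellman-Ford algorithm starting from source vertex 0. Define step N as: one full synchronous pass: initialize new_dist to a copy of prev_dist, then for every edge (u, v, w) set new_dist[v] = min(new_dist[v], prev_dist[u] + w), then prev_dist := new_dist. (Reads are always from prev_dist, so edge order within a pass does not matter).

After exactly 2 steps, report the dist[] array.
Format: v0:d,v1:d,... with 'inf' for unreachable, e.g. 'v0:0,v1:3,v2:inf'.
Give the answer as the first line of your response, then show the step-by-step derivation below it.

v0:0,v1:inf,v2:inf,v3:11,v4:inf,v5:15,v6:12,v7:inf

step 1: dist = v0:0,v1:inf,v2:inf,v3:11,v4:inf,v5:inf,v6:inf,v7:inf
step 2: dist = v0:0,v1:inf,v2:inf,v3:11,v4:inf,v5:15,v6:12,v7:inf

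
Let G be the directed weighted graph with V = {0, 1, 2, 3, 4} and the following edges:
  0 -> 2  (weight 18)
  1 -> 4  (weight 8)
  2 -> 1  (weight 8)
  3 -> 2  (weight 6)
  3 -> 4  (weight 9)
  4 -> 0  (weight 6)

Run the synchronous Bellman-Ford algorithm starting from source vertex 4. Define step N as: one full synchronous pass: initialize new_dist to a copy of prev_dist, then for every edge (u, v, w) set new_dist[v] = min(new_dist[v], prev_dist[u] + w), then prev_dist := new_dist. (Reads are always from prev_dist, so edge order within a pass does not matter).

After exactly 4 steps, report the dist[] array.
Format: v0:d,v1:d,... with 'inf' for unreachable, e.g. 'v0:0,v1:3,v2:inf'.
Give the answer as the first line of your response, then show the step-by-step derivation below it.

v0:6,v1:32,v2:24,v3:inf,v4:0

step 1: dist = v0:6,v1:inf,v2:inf,v3:inf,v4:0
step 2: dist = v0:6,v1:inf,v2:24,v3:inf,v4:0
step 3: dist = v0:6,v1:32,v2:24,v3:inf,v4:0
step 4: dist = v0:6,v1:32,v2:24,v3:inf,v4:0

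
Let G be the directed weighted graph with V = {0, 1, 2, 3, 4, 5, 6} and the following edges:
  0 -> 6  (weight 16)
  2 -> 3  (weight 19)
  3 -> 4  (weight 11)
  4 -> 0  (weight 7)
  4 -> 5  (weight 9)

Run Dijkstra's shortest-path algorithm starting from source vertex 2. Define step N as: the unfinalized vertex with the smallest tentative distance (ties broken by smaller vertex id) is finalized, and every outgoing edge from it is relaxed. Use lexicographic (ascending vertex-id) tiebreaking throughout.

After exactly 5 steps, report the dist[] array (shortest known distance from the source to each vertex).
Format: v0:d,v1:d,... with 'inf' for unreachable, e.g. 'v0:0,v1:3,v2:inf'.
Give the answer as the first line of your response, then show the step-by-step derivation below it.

v0:37,v1:inf,v2:0,v3:19,v4:30,v5:39,v6:53

step 1: dist = v0:inf,v1:inf,v2:0,v3:19,v4:inf,v5:inf,v6:inf
step 2: dist = v0:inf,v1:inf,v2:0,v3:19,v4:30,v5:inf,v6:inf
step 3: dist = v0:37,v1:inf,v2:0,v3:19,v4:30,v5:39,v6:inf
step 4: dist = v0:37,v1:inf,v2:0,v3:19,v4:30,v5:39,v6:53
step 5: dist = v0:37,v1:inf,v2:0,v3:19,v4:30,v5:39,v6:53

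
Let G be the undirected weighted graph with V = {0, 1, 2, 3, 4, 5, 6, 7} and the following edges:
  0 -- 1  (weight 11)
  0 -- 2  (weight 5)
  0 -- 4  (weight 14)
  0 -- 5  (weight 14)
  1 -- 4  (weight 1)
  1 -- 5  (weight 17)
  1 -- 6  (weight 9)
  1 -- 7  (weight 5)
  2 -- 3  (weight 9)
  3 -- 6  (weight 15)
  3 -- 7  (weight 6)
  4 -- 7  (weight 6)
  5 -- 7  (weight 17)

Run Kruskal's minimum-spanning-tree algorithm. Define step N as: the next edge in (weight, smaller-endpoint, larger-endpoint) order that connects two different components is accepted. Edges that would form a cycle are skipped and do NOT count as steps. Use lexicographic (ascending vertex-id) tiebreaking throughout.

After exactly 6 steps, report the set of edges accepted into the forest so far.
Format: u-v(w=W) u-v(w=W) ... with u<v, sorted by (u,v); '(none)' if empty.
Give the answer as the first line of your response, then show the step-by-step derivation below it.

0-2(w=5) 1-4(w=1) 1-6(w=9) 1-7(w=5) 2-3(w=9) 3-7(w=6)

step 1: add edge 1-4 (w=1); MST = {1-4(w=1)}
step 2: add edge 0-2 (w=5); MST = {0-2(w=5) 1-4(w=1)}
step 3: add edge 1-7 (w=5); MST = {0-2(w=5) 1-4(w=1) 1-7(w=5)}
step 4: add edge 3-7 (w=6); MST = {0-2(w=5) 1-4(w=1) 1-7(w=5) 3-7(w=6)}
step 5: add edge 1-6 (w=9); MST = {0-2(w=5) 1-4(w=1) 1-6(w=9) 1-7(w=5) 3-7(w=6)}
step 6: add edge 2-3 (w=9); MST = {0-2(w=5) 1-4(w=1) 1-6(w=9) 1-7(w=5) 2-3(w=9) 3-7(w=6)}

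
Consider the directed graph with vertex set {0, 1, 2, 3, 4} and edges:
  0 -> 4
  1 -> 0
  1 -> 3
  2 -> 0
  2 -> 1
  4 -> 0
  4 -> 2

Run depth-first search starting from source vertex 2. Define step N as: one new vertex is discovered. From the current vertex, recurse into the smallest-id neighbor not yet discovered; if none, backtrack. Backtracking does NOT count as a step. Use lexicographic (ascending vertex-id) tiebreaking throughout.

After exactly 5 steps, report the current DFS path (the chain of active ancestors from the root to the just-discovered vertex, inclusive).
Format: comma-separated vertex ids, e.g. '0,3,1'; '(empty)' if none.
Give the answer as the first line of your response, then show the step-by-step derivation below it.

2,1,3

step 1: discover 2; path=2; order=2
step 2: discover 0; path=2>0; order=2,0
step 3: discover 4; path=2>0>4; order=2,0,4
step 4: discover 1; path=2>1; order=2,0,4,1
step 5: discover 3; path=2>1>3; order=2,0,4,1,3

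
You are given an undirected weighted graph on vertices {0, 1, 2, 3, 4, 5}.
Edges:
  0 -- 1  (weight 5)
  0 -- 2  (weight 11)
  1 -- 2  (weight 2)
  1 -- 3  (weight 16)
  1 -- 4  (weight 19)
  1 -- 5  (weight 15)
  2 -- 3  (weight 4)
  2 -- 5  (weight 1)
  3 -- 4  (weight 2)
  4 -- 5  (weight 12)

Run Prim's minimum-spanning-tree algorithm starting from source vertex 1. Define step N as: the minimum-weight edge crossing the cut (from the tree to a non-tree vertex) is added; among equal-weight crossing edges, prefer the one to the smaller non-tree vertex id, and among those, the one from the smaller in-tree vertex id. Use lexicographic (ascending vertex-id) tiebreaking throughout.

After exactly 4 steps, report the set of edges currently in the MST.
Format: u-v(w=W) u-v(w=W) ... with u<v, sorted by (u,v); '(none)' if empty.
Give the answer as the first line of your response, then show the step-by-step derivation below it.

1-2(w=2) 2-3(w=4) 2-5(w=1) 3-4(w=2)

step 1: add edge 1-2 (w=2); MST = {1-2(w=2)}
step 2: add edge 2-5 (w=1); MST = {1-2(w=2) 2-5(w=1)}
step 3: add edge 2-3 (w=4); MST = {1-2(w=2) 2-3(w=4) 2-5(w=1)}
step 4: add edge 3-4 (w=2); MST = {1-2(w=2) 2-3(w=4) 2-5(w=1) 3-4(w=2)}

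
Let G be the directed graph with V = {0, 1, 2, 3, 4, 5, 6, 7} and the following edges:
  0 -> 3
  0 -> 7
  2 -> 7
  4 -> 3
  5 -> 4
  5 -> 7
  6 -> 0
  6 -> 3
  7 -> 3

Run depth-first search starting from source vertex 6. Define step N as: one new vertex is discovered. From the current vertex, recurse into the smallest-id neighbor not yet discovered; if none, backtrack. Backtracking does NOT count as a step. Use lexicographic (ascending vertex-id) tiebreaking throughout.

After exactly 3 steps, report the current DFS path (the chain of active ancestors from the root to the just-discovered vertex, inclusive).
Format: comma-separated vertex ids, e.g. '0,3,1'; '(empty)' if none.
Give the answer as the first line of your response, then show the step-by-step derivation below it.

6,0,3

step 1: discover 6; path=6; order=6
step 2: discover 0; path=6>0; order=6,0
step 3: discover 3; path=6>0>3; order=6,0,3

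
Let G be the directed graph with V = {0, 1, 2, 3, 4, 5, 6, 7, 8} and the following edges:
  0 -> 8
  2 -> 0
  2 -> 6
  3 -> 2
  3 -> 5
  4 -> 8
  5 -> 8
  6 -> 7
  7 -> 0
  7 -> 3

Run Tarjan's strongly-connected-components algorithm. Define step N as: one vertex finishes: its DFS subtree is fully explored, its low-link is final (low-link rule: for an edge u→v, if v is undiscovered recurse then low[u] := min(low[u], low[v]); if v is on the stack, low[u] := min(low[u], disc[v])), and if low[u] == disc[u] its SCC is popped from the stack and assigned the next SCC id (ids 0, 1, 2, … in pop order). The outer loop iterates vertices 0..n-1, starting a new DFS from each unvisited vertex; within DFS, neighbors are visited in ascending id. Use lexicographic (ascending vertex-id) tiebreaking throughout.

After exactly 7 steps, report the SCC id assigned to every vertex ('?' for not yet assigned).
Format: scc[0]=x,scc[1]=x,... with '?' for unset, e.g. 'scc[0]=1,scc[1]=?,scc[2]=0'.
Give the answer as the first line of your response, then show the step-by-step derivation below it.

scc[0]=1,scc[1]=2,scc[2]=?,scc[3]=?,scc[4]=?,scc[5]=3,scc[6]=?,scc[7]=?,scc[8]=0

step 1: low=(low[0]=0,low[1]=?,low[2]=?,low[3]=?,low[4]=?,low[5]=?,low[6]=?,low[7]=?,low[8]=1); scc=(scc[0]=?,scc[1]=?,scc[2]=?,scc[3]=?,scc[4]=?,scc[5]=?,scc[6]=?,scc[7]=?,scc[8]=0)
step 2: low=(low[0]=0,low[1]=?,low[2]=?,low[3]=?,low[4]=?,low[5]=?,low[6]=?,low[7]=?,low[8]=1); scc=(scc[0]=1,scc[1]=?,scc[2]=?,scc[3]=?,scc[4]=?,scc[5]=?,scc[6]=?,scc[7]=?,scc[8]=0)
step 3: low=(low[0]=0,low[1]=2,low[2]=?,low[3]=?,low[4]=?,low[5]=?,low[6]=?,low[7]=?,low[8]=1); scc=(scc[0]=1,scc[1]=2,scc[2]=?,scc[3]=?,scc[4]=?,scc[5]=?,scc[6]=?,scc[7]=?,scc[8]=0)
step 4: low=(low[0]=0,low[1]=2,low[2]=3,low[3]=3,low[4]=?,low[5]=7,low[6]=4,low[7]=5,low[8]=1); scc=(scc[0]=1,scc[1]=2,scc[2]=?,scc[3]=?,scc[4]=?,scc[5]=3,scc[6]=?,scc[7]=?,scc[8]=0)
step 5: low=(low[0]=0,low[1]=2,low[2]=3,low[3]=3,low[4]=?,low[5]=7,low[6]=4,low[7]=5,low[8]=1); scc=(scc[0]=1,scc[1]=2,scc[2]=?,scc[3]=?,scc[4]=?,scc[5]=3,scc[6]=?,scc[7]=?,scc[8]=0)
step 6: low=(low[0]=0,low[1]=2,low[2]=3,low[3]=3,low[4]=?,low[5]=7,low[6]=4,low[7]=3,low[8]=1); scc=(scc[0]=1,scc[1]=2,scc[2]=?,scc[3]=?,scc[4]=?,scc[5]=3,scc[6]=?,scc[7]=?,scc[8]=0)
step 7: low=(low[0]=0,low[1]=2,low[2]=3,low[3]=3,low[4]=?,low[5]=7,low[6]=3,low[7]=3,low[8]=1); scc=(scc[0]=1,scc[1]=2,scc[2]=?,scc[3]=?,scc[4]=?,scc[5]=3,scc[6]=?,scc[7]=?,scc[8]=0)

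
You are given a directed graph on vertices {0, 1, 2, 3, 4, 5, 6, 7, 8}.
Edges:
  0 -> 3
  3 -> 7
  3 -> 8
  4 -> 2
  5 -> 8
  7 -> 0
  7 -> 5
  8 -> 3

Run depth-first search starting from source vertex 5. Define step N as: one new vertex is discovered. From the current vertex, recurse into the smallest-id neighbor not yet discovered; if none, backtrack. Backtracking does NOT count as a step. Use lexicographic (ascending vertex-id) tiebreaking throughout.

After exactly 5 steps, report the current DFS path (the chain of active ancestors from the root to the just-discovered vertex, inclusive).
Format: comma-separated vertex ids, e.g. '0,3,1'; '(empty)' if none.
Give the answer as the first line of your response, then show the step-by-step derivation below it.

5,8,3,7,0

step 1: discover 5; path=5; order=5
step 2: discover 8; path=5>8; order=5,8
step 3: discover 3; path=5>8>3; order=5,8,3
step 4: discover 7; path=5>8>3>7; order=5,8,3,7
step 5: discover 0; path=5>8>3>7>0; order=5,8,3,7,0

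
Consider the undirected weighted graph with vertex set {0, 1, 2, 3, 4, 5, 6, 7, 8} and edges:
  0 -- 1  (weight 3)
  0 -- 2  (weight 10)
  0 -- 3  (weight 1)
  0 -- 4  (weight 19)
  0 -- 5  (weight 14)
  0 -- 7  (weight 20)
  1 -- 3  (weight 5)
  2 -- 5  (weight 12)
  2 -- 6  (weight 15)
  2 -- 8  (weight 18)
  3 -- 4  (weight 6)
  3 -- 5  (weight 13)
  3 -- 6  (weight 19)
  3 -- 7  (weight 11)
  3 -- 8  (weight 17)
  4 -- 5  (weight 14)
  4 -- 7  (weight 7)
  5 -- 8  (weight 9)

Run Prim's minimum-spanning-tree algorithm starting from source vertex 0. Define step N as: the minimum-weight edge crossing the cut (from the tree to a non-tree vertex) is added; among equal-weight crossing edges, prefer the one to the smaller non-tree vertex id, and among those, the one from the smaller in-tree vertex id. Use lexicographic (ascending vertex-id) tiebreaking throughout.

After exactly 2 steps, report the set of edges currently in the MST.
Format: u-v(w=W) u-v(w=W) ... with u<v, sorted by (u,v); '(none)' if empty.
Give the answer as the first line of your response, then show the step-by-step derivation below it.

0-1(w=3) 0-3(w=1)

step 1: add edge 0-3 (w=1); MST = {0-3(w=1)}
step 2: add edge 0-1 (w=3); MST = {0-1(w=3) 0-3(w=1)}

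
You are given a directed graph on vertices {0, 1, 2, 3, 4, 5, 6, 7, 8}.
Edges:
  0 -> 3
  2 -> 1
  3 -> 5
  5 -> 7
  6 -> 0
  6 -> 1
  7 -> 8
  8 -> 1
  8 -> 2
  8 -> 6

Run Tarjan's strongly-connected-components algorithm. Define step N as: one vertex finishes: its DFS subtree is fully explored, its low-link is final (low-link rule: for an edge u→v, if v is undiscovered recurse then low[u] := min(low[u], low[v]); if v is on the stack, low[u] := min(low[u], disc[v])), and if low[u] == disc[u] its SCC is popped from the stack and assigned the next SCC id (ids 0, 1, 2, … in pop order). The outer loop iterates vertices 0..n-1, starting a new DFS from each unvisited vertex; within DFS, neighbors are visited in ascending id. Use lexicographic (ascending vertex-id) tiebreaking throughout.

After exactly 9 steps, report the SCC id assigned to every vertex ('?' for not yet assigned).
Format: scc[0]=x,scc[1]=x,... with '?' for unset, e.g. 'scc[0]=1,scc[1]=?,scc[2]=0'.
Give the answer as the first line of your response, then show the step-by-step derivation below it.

scc[0]=2,scc[1]=0,scc[2]=1,scc[3]=2,scc[4]=3,scc[5]=2,scc[6]=2,scc[7]=2,scc[8]=2

step 1: low=(low[0]=0,low[1]=5,low[2]=?,low[3]=1,low[4]=?,low[5]=2,low[6]=?,low[7]=3,low[8]=4); scc=(scc[0]=?,scc[1]=0,scc[2]=?,scc[3]=?,scc[4]=?,scc[5]=?,scc[6]=?,scc[7]=?,scc[8]=?)
step 2: low=(low[0]=0,low[1]=5,low[2]=6,low[3]=1,low[4]=?,low[5]=2,low[6]=?,low[7]=3,low[8]=4); scc=(scc[0]=?,scc[1]=0,scc[2]=1,scc[3]=?,scc[4]=?,scc[5]=?,scc[6]=?,scc[7]=?,scc[8]=?)
step 3: low=(low[0]=0,low[1]=5,low[2]=6,low[3]=1,low[4]=?,low[5]=2,low[6]=0,low[7]=3,low[8]=4); scc=(scc[0]=?,scc[1]=0,scc[2]=1,scc[3]=?,scc[4]=?,scc[5]=?,scc[6]=?,scc[7]=?,scc[8]=?)
step 4: low=(low[0]=0,low[1]=5,low[2]=6,low[3]=1,low[4]=?,low[5]=2,low[6]=0,low[7]=3,low[8]=0); scc=(scc[0]=?,scc[1]=0,scc[2]=1,scc[3]=?,scc[4]=?,scc[5]=?,scc[6]=?,scc[7]=?,scc[8]=?)
step 5: low=(low[0]=0,low[1]=5,low[2]=6,low[3]=1,low[4]=?,low[5]=2,low[6]=0,low[7]=0,low[8]=0); scc=(scc[0]=?,scc[1]=0,scc[2]=1,scc[3]=?,scc[4]=?,scc[5]=?,scc[6]=?,scc[7]=?,scc[8]=?)
step 6: low=(low[0]=0,low[1]=5,low[2]=6,low[3]=1,low[4]=?,low[5]=0,low[6]=0,low[7]=0,low[8]=0); scc=(scc[0]=?,scc[1]=0,scc[2]=1,scc[3]=?,scc[4]=?,scc[5]=?,scc[6]=?,scc[7]=?,scc[8]=?)
step 7: low=(low[0]=0,low[1]=5,low[2]=6,low[3]=0,low[4]=?,low[5]=0,low[6]=0,low[7]=0,low[8]=0); scc=(scc[0]=?,scc[1]=0,scc[2]=1,scc[3]=?,scc[4]=?,scc[5]=?,scc[6]=?,scc[7]=?,scc[8]=?)
step 8: low=(low[0]=0,low[1]=5,low[2]=6,low[3]=0,low[4]=?,low[5]=0,low[6]=0,low[7]=0,low[8]=0); scc=(scc[0]=2,scc[1]=0,scc[2]=1,scc[3]=2,scc[4]=?,scc[5]=2,scc[6]=2,scc[7]=2,scc[8]=2)
step 9: low=(low[0]=0,low[1]=5,low[2]=6,low[3]=0,low[4]=8,low[5]=0,low[6]=0,low[7]=0,low[8]=0); scc=(scc[0]=2,scc[1]=0,scc[2]=1,scc[3]=2,scc[4]=3,scc[5]=2,scc[6]=2,scc[7]=2,scc[8]=2)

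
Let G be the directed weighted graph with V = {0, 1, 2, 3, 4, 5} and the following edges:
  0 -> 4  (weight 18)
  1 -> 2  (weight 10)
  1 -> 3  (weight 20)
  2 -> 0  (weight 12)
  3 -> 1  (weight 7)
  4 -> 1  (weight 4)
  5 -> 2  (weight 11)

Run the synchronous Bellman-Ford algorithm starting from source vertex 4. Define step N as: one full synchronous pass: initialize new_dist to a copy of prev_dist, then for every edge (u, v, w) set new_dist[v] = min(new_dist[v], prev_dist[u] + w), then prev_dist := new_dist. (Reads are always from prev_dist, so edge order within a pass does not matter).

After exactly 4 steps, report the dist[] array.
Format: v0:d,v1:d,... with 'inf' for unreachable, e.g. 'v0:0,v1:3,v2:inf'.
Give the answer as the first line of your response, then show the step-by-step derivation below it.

v0:26,v1:4,v2:14,v3:24,v4:0,v5:inf

step 1: dist = v0:inf,v1:4,v2:inf,v3:inf,v4:0,v5:inf
step 2: dist = v0:inf,v1:4,v2:14,v3:24,v4:0,v5:inf
step 3: dist = v0:26,v1:4,v2:14,v3:24,v4:0,v5:inf
step 4: dist = v0:26,v1:4,v2:14,v3:24,v4:0,v5:inf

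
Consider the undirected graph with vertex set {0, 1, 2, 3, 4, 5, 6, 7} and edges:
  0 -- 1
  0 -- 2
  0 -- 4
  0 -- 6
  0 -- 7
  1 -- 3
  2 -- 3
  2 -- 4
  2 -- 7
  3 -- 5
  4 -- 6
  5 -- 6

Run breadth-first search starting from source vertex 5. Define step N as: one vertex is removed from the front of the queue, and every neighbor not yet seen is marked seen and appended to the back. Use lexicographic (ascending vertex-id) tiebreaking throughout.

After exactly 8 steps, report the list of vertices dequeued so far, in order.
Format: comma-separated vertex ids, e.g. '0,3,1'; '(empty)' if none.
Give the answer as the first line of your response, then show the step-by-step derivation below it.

5,3,6,1,2,0,4,7

step 1: dequeue 5; queue=[3,6]; order=5
step 2: dequeue 3; queue=[6,1,2]; order=5,3
step 3: dequeue 6; queue=[1,2,0,4]; order=5,3,6
step 4: dequeue 1; queue=[2,0,4]; order=5,3,6,1
step 5: dequeue 2; queue=[0,4,7]; order=5,3,6,1,2
step 6: dequeue 0; queue=[4,7]; order=5,3,6,1,2,0
step 7: dequeue 4; queue=[7]; order=5,3,6,1,2,0,4
step 8: dequeue 7; queue=[(empty)]; order=5,3,6,1,2,0,4,7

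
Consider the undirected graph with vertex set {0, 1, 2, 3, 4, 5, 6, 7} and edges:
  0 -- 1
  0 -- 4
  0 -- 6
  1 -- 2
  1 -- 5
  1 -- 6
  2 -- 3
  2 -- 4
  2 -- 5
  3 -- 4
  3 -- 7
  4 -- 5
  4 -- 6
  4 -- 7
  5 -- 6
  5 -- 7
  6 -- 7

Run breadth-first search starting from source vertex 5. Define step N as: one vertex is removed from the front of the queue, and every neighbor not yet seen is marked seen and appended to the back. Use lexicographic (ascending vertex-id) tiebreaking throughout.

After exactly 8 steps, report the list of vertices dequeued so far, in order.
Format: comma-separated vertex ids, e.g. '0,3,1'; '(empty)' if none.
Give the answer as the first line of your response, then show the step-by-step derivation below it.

5,1,2,4,6,7,0,3

step 1: dequeue 5; queue=[1,2,4,6,7]; order=5
step 2: dequeue 1; queue=[2,4,6,7,0]; order=5,1
step 3: dequeue 2; queue=[4,6,7,0,3]; order=5,1,2
step 4: dequeue 4; queue=[6,7,0,3]; order=5,1,2,4
step 5: dequeue 6; queue=[7,0,3]; order=5,1,2,4,6
step 6: dequeue 7; queue=[0,3]; order=5,1,2,4,6,7
step 7: dequeue 0; queue=[3]; order=5,1,2,4,6,7,0
step 8: dequeue 3; queue=[(empty)]; order=5,1,2,4,6,7,0,3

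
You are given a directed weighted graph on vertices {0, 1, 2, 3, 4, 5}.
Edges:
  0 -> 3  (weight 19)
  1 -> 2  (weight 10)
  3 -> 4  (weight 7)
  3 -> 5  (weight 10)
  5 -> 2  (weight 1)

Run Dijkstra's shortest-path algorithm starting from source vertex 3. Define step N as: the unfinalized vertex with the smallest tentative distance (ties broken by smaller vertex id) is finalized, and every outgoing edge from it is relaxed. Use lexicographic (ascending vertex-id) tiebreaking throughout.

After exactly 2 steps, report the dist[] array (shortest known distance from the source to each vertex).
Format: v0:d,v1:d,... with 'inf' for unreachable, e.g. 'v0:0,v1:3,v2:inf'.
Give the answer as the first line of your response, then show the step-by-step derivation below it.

v0:inf,v1:inf,v2:inf,v3:0,v4:7,v5:10

step 1: dist = v0:inf,v1:inf,v2:inf,v3:0,v4:7,v5:10
step 2: dist = v0:inf,v1:inf,v2:inf,v3:0,v4:7,v5:10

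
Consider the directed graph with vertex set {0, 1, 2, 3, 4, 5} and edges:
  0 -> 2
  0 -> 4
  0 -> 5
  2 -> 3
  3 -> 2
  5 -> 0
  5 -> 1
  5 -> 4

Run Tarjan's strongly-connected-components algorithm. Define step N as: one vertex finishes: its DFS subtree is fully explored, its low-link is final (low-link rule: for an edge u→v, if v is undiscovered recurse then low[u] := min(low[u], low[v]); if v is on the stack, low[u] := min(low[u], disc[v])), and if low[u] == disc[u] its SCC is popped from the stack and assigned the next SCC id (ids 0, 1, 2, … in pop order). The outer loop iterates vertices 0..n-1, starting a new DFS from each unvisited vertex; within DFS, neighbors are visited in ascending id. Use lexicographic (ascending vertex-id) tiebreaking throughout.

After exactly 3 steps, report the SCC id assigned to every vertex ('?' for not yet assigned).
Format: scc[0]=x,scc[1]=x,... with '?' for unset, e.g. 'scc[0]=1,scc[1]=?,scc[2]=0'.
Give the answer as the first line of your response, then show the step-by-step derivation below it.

scc[0]=?,scc[1]=?,scc[2]=0,scc[3]=0,scc[4]=1,scc[5]=?

step 1: low=(low[0]=0,low[1]=?,low[2]=1,low[3]=1,low[4]=?,low[5]=?); scc=(scc[0]=?,scc[1]=?,scc[2]=?,scc[3]=?,scc[4]=?,scc[5]=?)
step 2: low=(low[0]=0,low[1]=?,low[2]=1,low[3]=1,low[4]=?,low[5]=?); scc=(scc[0]=?,scc[1]=?,scc[2]=0,scc[3]=0,scc[4]=?,scc[5]=?)
step 3: low=(low[0]=0,low[1]=?,low[2]=1,low[3]=1,low[4]=3,low[5]=?); scc=(scc[0]=?,scc[1]=?,scc[2]=0,scc[3]=0,scc[4]=1,scc[5]=?)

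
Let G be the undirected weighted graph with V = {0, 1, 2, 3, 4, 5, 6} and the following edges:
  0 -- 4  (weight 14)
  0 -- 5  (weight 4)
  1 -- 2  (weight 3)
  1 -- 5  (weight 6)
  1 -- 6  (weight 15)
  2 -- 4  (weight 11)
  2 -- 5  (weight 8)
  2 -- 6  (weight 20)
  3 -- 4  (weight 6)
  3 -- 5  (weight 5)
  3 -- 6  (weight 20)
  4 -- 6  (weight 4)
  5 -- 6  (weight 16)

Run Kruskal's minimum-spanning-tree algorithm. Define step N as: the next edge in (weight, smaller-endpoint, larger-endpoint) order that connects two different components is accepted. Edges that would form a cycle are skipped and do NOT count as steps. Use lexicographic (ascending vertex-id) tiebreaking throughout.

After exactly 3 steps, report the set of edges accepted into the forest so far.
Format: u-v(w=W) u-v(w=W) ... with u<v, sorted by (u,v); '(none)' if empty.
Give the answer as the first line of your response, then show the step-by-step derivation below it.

0-5(w=4) 1-2(w=3) 4-6(w=4)

step 1: add edge 1-2 (w=3); MST = {1-2(w=3)}
step 2: add edge 0-5 (w=4); MST = {0-5(w=4) 1-2(w=3)}
step 3: add edge 4-6 (w=4); MST = {0-5(w=4) 1-2(w=3) 4-6(w=4)}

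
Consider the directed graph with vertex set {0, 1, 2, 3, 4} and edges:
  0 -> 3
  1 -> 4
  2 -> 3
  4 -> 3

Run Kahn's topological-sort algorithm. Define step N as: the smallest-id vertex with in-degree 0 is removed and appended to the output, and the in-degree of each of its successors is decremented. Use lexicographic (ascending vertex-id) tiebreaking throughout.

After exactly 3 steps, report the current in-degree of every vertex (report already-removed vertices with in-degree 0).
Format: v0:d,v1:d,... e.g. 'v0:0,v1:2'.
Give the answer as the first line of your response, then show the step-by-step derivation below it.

v0:0,v1:0,v2:0,v3:1,v4:0

step 1: output 0; order=[0]; indeg=(0,0,0,2,1)
step 2: output 1; order=[0,1]; indeg=(0,0,0,2,0)
step 3: output 2; order=[0,1,2]; indeg=(0,0,0,1,0)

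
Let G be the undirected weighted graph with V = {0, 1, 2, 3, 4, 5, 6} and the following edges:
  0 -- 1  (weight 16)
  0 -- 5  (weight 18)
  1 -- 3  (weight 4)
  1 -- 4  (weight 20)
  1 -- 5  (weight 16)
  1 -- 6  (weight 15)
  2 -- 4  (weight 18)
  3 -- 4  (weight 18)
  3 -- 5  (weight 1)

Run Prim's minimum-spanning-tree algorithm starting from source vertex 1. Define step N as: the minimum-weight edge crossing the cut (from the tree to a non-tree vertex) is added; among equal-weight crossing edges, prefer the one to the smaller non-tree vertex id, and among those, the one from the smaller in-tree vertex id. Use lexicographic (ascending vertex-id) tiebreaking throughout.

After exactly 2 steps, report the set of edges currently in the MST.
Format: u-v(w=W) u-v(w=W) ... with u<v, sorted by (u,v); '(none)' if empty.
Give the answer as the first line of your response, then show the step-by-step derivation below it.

1-3(w=4) 3-5(w=1)

step 1: add edge 1-3 (w=4); MST = {1-3(w=4)}
step 2: add edge 3-5 (w=1); MST = {1-3(w=4) 3-5(w=1)}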